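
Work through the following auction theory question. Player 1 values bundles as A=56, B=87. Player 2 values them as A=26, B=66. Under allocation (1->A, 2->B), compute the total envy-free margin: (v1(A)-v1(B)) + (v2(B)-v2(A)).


Step 1: Player 1's margin = v1(A) - v1(B) = 56 - 87 = -31
Step 2: Player 2's margin = v2(B) - v2(A) = 66 - 26 = 40
Step 3: Total margin = -31 + 40 = 9

9


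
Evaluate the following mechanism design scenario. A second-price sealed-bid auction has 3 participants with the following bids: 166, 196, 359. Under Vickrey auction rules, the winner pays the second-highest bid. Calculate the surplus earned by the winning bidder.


Step 1: Sort bids in descending order: 359, 196, 166
Step 2: The winning bid is the highest: 359
Step 3: The payment equals the second-highest bid: 196
Step 4: Surplus = winner's bid - payment = 359 - 196 = 163

163


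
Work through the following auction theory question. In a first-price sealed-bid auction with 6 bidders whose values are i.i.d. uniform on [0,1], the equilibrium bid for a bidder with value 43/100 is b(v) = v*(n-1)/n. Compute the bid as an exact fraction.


Step 1: The symmetric BNE bidding function is b(v) = v * (n-1) / n
Step 2: Substitute v = 43/100 and n = 6
Step 3: b = 43/100 * 5/6
Step 4: b = 43/120

43/120


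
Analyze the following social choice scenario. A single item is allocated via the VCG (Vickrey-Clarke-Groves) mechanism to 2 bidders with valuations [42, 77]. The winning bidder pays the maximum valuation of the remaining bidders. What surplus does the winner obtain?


Step 1: The winner is the agent with the highest value: agent 1 with value 77
Step 2: Values of other agents: [42]
Step 3: VCG payment = max of others' values = 42
Step 4: Surplus = 77 - 42 = 35

35


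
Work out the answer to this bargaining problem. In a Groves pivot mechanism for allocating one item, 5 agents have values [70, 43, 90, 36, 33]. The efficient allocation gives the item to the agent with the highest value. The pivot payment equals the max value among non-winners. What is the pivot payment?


Step 1: The efficient winner is agent 2 with value 90
Step 2: Other agents' values: [70, 43, 36, 33]
Step 3: Pivot payment = max(others) = 70
Step 4: The winner pays 70

70


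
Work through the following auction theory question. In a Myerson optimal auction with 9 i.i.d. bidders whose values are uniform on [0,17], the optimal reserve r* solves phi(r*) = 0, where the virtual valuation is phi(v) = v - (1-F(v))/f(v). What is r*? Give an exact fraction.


Step 1: For U[0,17], F(v) = v/17 and f(v) = 1/17
Step 2: phi(v) = v - (1 - v/17)/(1/17) = v - (17 - v) = 2v - 17
Step 3: Set phi(r*) = 0: 2r* - 17 = 0
Step 4: r* = 17/2 (the number of bidders n = 9 does not enter)

17/2


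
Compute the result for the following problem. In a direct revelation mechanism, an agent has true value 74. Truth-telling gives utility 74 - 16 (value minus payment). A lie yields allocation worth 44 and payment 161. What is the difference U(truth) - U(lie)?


Step 1: U(truth) = value - payment = 74 - 16 = 58
Step 2: U(lie) = allocation - payment = 44 - 161 = -117
Step 3: IC gap = 58 - (-117) = 175

175


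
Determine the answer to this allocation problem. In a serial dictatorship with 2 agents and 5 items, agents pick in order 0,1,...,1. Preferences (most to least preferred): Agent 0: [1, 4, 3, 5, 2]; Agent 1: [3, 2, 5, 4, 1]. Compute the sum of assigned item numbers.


Step 1: Agent 0 picks item 1
Step 2: Agent 1 picks item 3
Step 3: Sum = 1 + 3 = 4

4


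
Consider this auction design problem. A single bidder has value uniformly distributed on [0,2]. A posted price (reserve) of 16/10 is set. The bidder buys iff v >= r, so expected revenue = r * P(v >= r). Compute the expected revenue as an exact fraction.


Step 1: Posted price r = 8/5, value support [0,2]
Step 2: P(v >= r) = (2 - 8/5)/2 = 1/5
Step 3: Expected revenue = r * P(v >= r) = 8/5 * 1/5
Step 4: Revenue = 8/25

8/25


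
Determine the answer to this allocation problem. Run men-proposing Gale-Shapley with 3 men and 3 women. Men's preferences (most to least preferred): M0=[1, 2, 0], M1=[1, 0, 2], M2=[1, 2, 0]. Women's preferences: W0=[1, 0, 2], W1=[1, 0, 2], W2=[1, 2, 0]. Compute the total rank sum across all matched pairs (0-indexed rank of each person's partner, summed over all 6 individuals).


Step 1: Run Gale-Shapley (men propose, women hold best offer):
  M0 proposes to W1; she accepts
  M1 proposes to W1; she switches from M0
  M2 proposes to W1; rejected
  M2 proposes to W2; she accepts
  M0 proposes to W2; rejected
  M0 proposes to W0; she accepts
Step 2: Final matching: W0-M0, W1-M1, W2-M2
Step 3: 0-indexed ranks (man's rank of his match, then woman's): 2 + 1 + 0 + 0 + 1 + 1
Step 4: Total rank sum = 5

5


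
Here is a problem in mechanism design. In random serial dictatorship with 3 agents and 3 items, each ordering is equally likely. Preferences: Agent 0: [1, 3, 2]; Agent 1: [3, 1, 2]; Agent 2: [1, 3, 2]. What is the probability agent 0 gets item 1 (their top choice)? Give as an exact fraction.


Step 1: Agent 0 wants item 1
Step 2: There are 6 possible orderings of agents
Step 3: In 3 orderings, agent 0 gets item 1
Step 4: Probability = 3/6 = 1/2

1/2


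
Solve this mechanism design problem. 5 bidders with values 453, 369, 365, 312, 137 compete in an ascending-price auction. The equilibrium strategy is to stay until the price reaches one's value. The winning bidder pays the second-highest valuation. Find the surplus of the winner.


Step 1: Identify the highest value: 453
Step 2: Identify the second-highest value: 369
Step 3: The final price = second-highest value = 369
Step 4: Surplus = 453 - 369 = 84

84


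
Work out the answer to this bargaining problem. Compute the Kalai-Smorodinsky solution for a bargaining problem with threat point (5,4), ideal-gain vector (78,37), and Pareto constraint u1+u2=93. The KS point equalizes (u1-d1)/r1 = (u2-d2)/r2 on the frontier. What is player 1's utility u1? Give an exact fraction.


Step 1: At the KS point, (u1-d1)/r1 = (u2-d2)/r2 = t and u1+u2 = 93
Step 2: u1 = d1 + r1*t and u2 = d2 + r2*t, so (d1 + r1*t) + (d2 + r2*t) = 93
Step 3: t = (93 - 5 - 4)/(78 + 37) = 84/115
Step 4: u1 = d1 + r1*t = 5 + 78 * 84/115 = 7127/115
Step 5: (Check: u2 = d2 + r2*t = 3568/115; u1+u2 = 7127/115 + 3568/115 = 93, on the frontier.)

7127/115


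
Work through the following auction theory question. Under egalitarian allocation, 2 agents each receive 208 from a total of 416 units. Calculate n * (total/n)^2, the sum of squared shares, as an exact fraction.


Step 1: Each agent's share = 416/2 = 208
Step 2: Square of each share = (208)^2 = 43264
Step 3: Sum of squares = 2 * 43264 = 86528

86528


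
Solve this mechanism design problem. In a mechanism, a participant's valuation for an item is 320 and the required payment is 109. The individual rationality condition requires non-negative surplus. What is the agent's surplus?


Step 1: Surplus = value - payment = 320 - 109 = 211
Step 2: IR is satisfied (surplus >= 0)

211


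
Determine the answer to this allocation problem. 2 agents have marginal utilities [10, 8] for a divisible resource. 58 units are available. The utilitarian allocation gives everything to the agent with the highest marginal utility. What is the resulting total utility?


Step 1: The marginal utilities are [10, 8]
Step 2: The highest marginal utility is 10
Step 3: All 58 units go to that agent
Step 4: Total utility = 10 * 58 = 580

580


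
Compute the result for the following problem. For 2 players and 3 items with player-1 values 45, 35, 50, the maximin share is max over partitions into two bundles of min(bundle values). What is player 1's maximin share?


Step 1: Item values = 45, 35, 50
Step 2: Enumerate all 2-bundle partitions and take the smaller bundle:
  Partition 1: {45} vs {35,50} -> bundles 45, 85; min = 45
  Partition 2: {35} vs {45,50} -> bundles 35, 95; min = 35
  Partition 3: {50} vs {45,35} -> bundles 50, 80; min = 50
Step 3: MMS = max(45, 35, 50) = 50

50


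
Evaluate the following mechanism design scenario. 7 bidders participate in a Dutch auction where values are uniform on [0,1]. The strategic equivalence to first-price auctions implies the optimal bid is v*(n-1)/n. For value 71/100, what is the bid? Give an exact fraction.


Step 1: Dutch auctions are strategically equivalent to first-price auctions
Step 2: The equilibrium bid is b(v) = v*(n-1)/n
Step 3: b = 71/100 * 6/7
Step 4: b = 213/350

213/350


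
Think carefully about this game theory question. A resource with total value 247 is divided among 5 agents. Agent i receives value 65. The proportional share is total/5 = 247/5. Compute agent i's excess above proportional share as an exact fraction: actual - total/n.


Step 1: Proportional share = 247/5
Step 2: Agent's actual allocation = 65
Step 3: Excess = 65 - 247/5 = 78/5

78/5


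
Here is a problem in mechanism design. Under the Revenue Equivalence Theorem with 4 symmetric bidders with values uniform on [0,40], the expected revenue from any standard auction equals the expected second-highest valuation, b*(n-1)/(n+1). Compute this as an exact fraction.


Step 1: By Revenue Equivalence, expected revenue = b*(n-1)/(n+1)
Step 2: Substituting n = 4, b = 40
Step 3: Revenue = 40*(4-1)/(4+1) = 40*3/5
Step 4: Revenue = 120/5 = 24

24


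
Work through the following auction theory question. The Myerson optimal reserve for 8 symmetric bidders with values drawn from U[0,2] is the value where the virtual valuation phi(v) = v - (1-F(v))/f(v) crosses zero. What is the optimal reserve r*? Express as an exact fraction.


Step 1: For U[0,2], F(v) = v/2 and f(v) = 1/2
Step 2: phi(v) = v - (1 - v/2)/(1/2) = v - (2 - v) = 2v - 2
Step 3: Set phi(r*) = 0: 2r* - 2 = 0
Step 4: r* = 2/2 = 1 (the number of bidders n = 8 does not enter)

1


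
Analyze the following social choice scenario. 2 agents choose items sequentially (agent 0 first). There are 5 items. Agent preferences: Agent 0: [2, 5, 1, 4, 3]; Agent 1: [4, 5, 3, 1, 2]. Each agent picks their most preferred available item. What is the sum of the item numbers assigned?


Step 1: Agent 0 picks item 2
Step 2: Agent 1 picks item 4
Step 3: Sum = 2 + 4 = 6

6


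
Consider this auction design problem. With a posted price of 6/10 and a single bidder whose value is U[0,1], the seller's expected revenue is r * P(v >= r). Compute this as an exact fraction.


Step 1: Posted price r = 3/5, value support [0,1]
Step 2: P(v >= r) = (1 - 3/5)/1 = 2/5
Step 3: Expected revenue = r * P(v >= r) = 3/5 * 2/5
Step 4: Revenue = 6/25

6/25


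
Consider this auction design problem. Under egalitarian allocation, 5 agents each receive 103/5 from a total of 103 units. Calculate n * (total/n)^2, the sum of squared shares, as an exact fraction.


Step 1: Each agent's share = 103/5
Step 2: Square of each share = (103/5)^2 = 10609/25
Step 3: Sum of squares = 5 * 10609/25 = 10609/5

10609/5


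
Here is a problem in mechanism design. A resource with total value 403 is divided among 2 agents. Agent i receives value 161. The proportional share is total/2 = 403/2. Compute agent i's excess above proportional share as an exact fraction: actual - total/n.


Step 1: Proportional share = 403/2
Step 2: Agent's actual allocation = 161
Step 3: Excess = 161 - 403/2 = -81/2

-81/2


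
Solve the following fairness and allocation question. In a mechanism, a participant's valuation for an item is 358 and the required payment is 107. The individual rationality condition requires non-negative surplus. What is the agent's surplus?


Step 1: Surplus = value - payment = 358 - 107 = 251
Step 2: IR is satisfied (surplus >= 0)

251


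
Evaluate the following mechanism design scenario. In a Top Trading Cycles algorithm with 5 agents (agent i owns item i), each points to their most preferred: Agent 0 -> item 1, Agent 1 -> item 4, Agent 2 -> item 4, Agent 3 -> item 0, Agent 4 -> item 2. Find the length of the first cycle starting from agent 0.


Step 1: Trace the pointer graph from agent 0: 0 -> 1 -> 4 -> 2 -> 4
Step 2: A cycle is detected when we revisit agent 4
Step 3: The cycle is: 4 -> 2 -> 4
Step 4: Cycle length = 2

2


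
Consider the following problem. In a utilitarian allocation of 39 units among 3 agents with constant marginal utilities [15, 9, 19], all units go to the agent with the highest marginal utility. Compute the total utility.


Step 1: The marginal utilities are [15, 9, 19]
Step 2: The highest marginal utility is 19
Step 3: All 39 units go to that agent
Step 4: Total utility = 19 * 39 = 741

741


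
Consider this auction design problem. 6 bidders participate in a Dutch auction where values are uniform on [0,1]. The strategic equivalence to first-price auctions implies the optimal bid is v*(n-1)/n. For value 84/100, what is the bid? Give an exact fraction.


Step 1: Dutch auctions are strategically equivalent to first-price auctions
Step 2: The equilibrium bid is b(v) = v*(n-1)/n
Step 3: b = 21/25 * 5/6
Step 4: b = 7/10

7/10


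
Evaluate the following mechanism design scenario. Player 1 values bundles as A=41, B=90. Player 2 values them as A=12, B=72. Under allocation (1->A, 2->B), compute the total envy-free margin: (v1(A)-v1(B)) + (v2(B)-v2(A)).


Step 1: Player 1's margin = v1(A) - v1(B) = 41 - 90 = -49
Step 2: Player 2's margin = v2(B) - v2(A) = 72 - 12 = 60
Step 3: Total margin = -49 + 60 = 11

11


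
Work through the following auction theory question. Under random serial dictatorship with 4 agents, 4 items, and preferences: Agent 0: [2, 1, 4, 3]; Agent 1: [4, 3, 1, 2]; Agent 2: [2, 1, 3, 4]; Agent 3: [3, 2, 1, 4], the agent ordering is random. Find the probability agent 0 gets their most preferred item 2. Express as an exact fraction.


Step 1: Agent 0 wants item 2
Step 2: There are 24 possible orderings of agents
Step 3: In 12 orderings, agent 0 gets item 2
Step 4: Probability = 12/24 = 1/2

1/2


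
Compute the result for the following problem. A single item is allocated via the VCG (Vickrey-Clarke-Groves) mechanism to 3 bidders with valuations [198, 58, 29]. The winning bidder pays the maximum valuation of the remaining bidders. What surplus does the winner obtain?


Step 1: The winner is the agent with the highest value: agent 0 with value 198
Step 2: Values of other agents: [58, 29]
Step 3: VCG payment = max of others' values = 58
Step 4: Surplus = 198 - 58 = 140

140


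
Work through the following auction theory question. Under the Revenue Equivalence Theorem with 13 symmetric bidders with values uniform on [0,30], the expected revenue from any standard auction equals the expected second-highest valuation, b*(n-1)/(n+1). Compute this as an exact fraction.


Step 1: By Revenue Equivalence, expected revenue = b*(n-1)/(n+1)
Step 2: Substituting n = 13, b = 30
Step 3: Revenue = 30*(13-1)/(13+1) = 30*12/14
Step 4: Revenue = 360/14 = 180/7

180/7


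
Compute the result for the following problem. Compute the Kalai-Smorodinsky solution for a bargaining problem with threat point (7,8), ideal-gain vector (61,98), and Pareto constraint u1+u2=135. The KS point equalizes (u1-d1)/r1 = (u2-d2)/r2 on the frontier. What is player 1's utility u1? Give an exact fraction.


Step 1: At the KS point, (u1-d1)/r1 = (u2-d2)/r2 = t and u1+u2 = 135
Step 2: u1 = d1 + r1*t and u2 = d2 + r2*t, so (d1 + r1*t) + (d2 + r2*t) = 135
Step 3: t = (135 - 7 - 8)/(61 + 98) = 120/159 = 40/53
Step 4: u1 = d1 + r1*t = 7 + 61 * 40/53 = 2811/53
Step 5: (Check: u2 = d2 + r2*t = 4344/53; u1+u2 = 2811/53 + 4344/53 = 135, on the frontier.)

2811/53


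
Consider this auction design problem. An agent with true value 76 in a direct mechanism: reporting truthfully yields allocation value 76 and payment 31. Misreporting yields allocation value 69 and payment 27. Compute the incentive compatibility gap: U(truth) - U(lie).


Step 1: U(truth) = value - payment = 76 - 31 = 45
Step 2: U(lie) = allocation - payment = 69 - 27 = 42
Step 3: IC gap = 45 - 42 = 3

3


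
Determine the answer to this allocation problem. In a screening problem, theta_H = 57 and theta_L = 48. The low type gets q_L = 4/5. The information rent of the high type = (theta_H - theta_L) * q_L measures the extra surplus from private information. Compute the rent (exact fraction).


Step 1: theta_H - theta_L = 57 - 48 = 9
Step 2: Information rent = (theta_H - theta_L) * q_L
Step 3: = 9 * 4/5
Step 4: = 36/5

36/5


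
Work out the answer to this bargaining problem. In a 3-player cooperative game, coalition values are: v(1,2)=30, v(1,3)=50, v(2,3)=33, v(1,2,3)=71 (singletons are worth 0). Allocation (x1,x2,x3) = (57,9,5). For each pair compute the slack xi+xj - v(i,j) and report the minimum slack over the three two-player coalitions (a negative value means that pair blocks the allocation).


Step 1: Slack for coalition (1,2): x1+x2 - v12 = 66 - 30 = 36
Step 2: Slack for coalition (1,3): x1+x3 - v13 = 62 - 50 = 12
Step 3: Slack for coalition (2,3): x2+x3 - v23 = 14 - 33 = -19
Step 4: Minimum slack = min(36, 12, -19) = -19, attained by (2,3); coalition (2,3) can block (slack < 0), so the allocation is not in the core

-19


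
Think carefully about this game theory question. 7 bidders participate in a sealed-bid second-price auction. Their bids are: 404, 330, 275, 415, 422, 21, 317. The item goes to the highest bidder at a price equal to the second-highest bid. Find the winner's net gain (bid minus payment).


Step 1: Sort bids in descending order: 422, 415, 404, 330, 317, 275, 21
Step 2: The winning bid is the highest: 422
Step 3: The payment equals the second-highest bid: 415
Step 4: Surplus = winner's bid - payment = 422 - 415 = 7

7


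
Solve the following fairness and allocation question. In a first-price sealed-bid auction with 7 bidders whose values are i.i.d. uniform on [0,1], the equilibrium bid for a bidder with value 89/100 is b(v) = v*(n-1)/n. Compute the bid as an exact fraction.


Step 1: The symmetric BNE bidding function is b(v) = v * (n-1) / n
Step 2: Substitute v = 89/100 and n = 7
Step 3: b = 89/100 * 6/7
Step 4: b = 267/350

267/350


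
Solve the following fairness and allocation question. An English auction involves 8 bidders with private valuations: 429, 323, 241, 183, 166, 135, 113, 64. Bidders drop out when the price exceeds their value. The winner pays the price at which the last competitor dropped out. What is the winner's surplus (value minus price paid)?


Step 1: Identify the highest value: 429
Step 2: Identify the second-highest value: 323
Step 3: The final price = second-highest value = 323
Step 4: Surplus = 429 - 323 = 106

106


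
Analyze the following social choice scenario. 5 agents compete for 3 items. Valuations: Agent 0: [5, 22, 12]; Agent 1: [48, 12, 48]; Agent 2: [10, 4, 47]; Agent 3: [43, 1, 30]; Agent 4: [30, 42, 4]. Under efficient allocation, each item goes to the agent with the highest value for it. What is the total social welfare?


Step 1: For each item, find the maximum value among all agents.
Step 2: Item 0 -> Agent 1 (value 48)
Step 3: Item 1 -> Agent 4 (value 42)
Step 4: Item 2 -> Agent 1 (value 48)
Step 5: Total welfare = 48 + 42 + 48 = 138

138


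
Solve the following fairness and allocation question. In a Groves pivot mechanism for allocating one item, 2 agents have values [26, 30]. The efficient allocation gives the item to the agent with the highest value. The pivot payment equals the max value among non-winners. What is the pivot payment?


Step 1: The efficient winner is agent 1 with value 30
Step 2: Other agents' values: [26]
Step 3: Pivot payment = max(others) = 26
Step 4: The winner pays 26

26


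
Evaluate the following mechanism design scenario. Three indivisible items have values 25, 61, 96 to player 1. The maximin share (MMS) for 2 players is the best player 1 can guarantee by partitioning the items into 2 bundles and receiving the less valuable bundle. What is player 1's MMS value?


Step 1: Item values = 25, 61, 96
Step 2: Enumerate all 2-bundle partitions and take the smaller bundle:
  Partition 1: {25} vs {61,96} -> bundles 25, 157; min = 25
  Partition 2: {61} vs {25,96} -> bundles 61, 121; min = 61
  Partition 3: {96} vs {25,61} -> bundles 96, 86; min = 86
Step 3: MMS = max(25, 61, 86) = 86

86


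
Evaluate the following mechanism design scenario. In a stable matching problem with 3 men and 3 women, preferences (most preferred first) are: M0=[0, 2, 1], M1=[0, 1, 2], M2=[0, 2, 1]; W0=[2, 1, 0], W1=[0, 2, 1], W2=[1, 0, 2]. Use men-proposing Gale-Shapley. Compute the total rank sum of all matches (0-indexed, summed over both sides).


Step 1: Run Gale-Shapley (men propose, women hold best offer):
  M0 proposes to W0; she accepts
  M1 proposes to W0; she switches from M0
  M2 proposes to W0; she switches from M1
  M0 proposes to W2; she accepts
  M1 proposes to W1; she accepts
Step 2: Final matching: W0-M2, W1-M1, W2-M0
Step 3: 0-indexed ranks (man's rank of his match, then woman's): 0 + 0 + 1 + 2 + 1 + 1
Step 4: Total rank sum = 5

5


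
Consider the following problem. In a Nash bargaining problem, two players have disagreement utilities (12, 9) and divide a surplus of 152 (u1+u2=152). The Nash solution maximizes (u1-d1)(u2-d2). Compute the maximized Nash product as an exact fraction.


Step 1: The Nash solution splits surplus symmetrically above the disagreement point
Step 2: u1 = (total + d1 - d2)/2 = (152 + 12 - 9)/2 = 155/2
Step 3: u2 = (total - d1 + d2)/2 = (152 - 12 + 9)/2 = 149/2
Step 4: Nash product = (155/2 - 12) * (149/2 - 9)
Step 5: = 131/2 * 131/2 = 17161/4

17161/4


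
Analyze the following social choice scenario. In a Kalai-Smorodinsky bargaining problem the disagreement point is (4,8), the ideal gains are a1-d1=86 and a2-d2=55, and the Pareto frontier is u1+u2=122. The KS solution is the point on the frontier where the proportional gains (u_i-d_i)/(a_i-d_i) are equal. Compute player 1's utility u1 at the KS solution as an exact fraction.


Step 1: At the KS point, (u1-d1)/r1 = (u2-d2)/r2 = t and u1+u2 = 122
Step 2: u1 = d1 + r1*t and u2 = d2 + r2*t, so (d1 + r1*t) + (d2 + r2*t) = 122
Step 3: t = (122 - 4 - 8)/(86 + 55) = 110/141
Step 4: u1 = d1 + r1*t = 4 + 86 * 110/141 = 10024/141
Step 5: (Check: u2 = d2 + r2*t = 7178/141; u1+u2 = 10024/141 + 7178/141 = 122, on the frontier.)

10024/141


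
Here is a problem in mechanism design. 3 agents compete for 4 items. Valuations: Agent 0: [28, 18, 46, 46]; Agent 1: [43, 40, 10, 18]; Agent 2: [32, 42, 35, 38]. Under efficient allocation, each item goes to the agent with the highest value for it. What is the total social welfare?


Step 1: For each item, find the maximum value among all agents.
Step 2: Item 0 -> Agent 1 (value 43)
Step 3: Item 1 -> Agent 2 (value 42)
Step 4: Item 2 -> Agent 0 (value 46)
Step 5: Item 3 -> Agent 0 (value 46)
Step 6: Total welfare = 43 + 42 + 46 + 46 = 177

177


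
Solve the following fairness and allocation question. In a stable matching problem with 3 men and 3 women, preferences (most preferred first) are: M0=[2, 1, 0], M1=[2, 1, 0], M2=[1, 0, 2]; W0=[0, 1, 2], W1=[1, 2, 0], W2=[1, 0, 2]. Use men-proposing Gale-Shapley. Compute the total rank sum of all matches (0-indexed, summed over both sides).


Step 1: Run Gale-Shapley (men propose, women hold best offer):
  M0 proposes to W2; she accepts
  M1 proposes to W2; she switches from M0
  M2 proposes to W1; she accepts
  M0 proposes to W1; rejected
  M0 proposes to W0; she accepts
Step 2: Final matching: W0-M0, W1-M2, W2-M1
Step 3: 0-indexed ranks (man's rank of his match, then woman's): 2 + 0 + 0 + 1 + 0 + 0
Step 4: Total rank sum = 3

3


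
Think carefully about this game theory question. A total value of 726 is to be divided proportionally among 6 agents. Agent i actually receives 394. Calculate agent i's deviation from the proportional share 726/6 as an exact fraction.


Step 1: Proportional share = 726/6 = 121
Step 2: Agent's actual allocation = 394
Step 3: Excess = 394 - 121 = 273

273


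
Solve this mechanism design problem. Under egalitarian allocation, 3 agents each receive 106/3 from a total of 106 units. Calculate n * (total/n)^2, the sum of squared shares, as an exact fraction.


Step 1: Each agent's share = 106/3
Step 2: Square of each share = (106/3)^2 = 11236/9
Step 3: Sum of squares = 3 * 11236/9 = 11236/3

11236/3


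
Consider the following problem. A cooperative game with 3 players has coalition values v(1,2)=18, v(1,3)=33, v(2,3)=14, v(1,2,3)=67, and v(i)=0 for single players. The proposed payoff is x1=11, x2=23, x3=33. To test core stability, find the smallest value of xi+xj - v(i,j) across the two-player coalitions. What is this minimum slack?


Step 1: Slack for coalition (1,2): x1+x2 - v12 = 34 - 18 = 16
Step 2: Slack for coalition (1,3): x1+x3 - v13 = 44 - 33 = 11
Step 3: Slack for coalition (2,3): x2+x3 - v23 = 56 - 14 = 42
Step 4: Minimum slack = min(16, 11, 42) = 11, attained by (1,3); no pair can gain by deviating, so the allocation is in the core

11


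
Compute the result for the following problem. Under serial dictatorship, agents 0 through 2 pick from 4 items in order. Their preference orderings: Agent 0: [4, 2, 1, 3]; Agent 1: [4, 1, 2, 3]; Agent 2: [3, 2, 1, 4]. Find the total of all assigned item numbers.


Step 1: Agent 0 picks item 4
Step 2: Agent 1 picks item 1
Step 3: Agent 2 picks item 3
Step 4: Sum = 4 + 1 + 3 = 8

8


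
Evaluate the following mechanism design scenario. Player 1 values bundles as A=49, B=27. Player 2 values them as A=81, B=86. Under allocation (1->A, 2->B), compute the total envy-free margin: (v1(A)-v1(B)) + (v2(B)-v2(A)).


Step 1: Player 1's margin = v1(A) - v1(B) = 49 - 27 = 22
Step 2: Player 2's margin = v2(B) - v2(A) = 86 - 81 = 5
Step 3: Total margin = 22 + 5 = 27

27


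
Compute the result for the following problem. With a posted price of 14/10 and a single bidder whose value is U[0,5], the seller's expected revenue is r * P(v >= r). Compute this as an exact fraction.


Step 1: Posted price r = 7/5, value support [0,5]
Step 2: P(v >= r) = (5 - 7/5)/5 = 18/25
Step 3: Expected revenue = r * P(v >= r) = 7/5 * 18/25
Step 4: Revenue = 126/125

126/125


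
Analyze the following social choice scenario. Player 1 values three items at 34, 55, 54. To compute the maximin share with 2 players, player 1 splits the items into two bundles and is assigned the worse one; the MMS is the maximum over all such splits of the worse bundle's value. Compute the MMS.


Step 1: Item values = 34, 55, 54
Step 2: Enumerate all 2-bundle partitions and take the smaller bundle:
  Partition 1: {34} vs {55,54} -> bundles 34, 109; min = 34
  Partition 2: {55} vs {34,54} -> bundles 55, 88; min = 55
  Partition 3: {54} vs {34,55} -> bundles 54, 89; min = 54
Step 3: MMS = max(34, 55, 54) = 55

55


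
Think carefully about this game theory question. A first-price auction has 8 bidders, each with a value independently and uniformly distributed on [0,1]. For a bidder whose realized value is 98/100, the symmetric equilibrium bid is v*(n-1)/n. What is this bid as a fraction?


Step 1: The symmetric BNE bidding function is b(v) = v * (n-1) / n
Step 2: Substitute v = 49/50 and n = 8
Step 3: b = 49/50 * 7/8
Step 4: b = 343/400

343/400


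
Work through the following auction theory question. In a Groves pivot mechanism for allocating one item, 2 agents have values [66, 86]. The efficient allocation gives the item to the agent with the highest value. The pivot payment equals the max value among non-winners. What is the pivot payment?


Step 1: The efficient winner is agent 1 with value 86
Step 2: Other agents' values: [66]
Step 3: Pivot payment = max(others) = 66
Step 4: The winner pays 66

66


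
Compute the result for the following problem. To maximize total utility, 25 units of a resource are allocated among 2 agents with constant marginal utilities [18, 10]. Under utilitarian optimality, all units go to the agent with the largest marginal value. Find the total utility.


Step 1: The marginal utilities are [18, 10]
Step 2: The highest marginal utility is 18
Step 3: All 25 units go to that agent
Step 4: Total utility = 18 * 25 = 450

450


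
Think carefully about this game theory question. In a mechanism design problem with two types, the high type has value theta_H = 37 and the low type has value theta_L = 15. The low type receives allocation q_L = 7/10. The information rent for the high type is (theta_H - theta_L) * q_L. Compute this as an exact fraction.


Step 1: theta_H - theta_L = 37 - 15 = 22
Step 2: Information rent = (theta_H - theta_L) * q_L
Step 3: = 22 * 7/10
Step 4: = 77/5

77/5


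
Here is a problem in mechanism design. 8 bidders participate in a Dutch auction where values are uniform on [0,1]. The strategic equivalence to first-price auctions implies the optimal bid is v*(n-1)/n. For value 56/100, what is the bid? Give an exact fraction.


Step 1: Dutch auctions are strategically equivalent to first-price auctions
Step 2: The equilibrium bid is b(v) = v*(n-1)/n
Step 3: b = 14/25 * 7/8
Step 4: b = 49/100

49/100


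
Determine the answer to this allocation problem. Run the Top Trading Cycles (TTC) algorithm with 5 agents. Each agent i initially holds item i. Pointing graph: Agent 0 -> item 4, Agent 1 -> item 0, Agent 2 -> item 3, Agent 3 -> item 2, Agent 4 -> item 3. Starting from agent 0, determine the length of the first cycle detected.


Step 1: Trace the pointer graph from agent 0: 0 -> 4 -> 3 -> 2 -> 3
Step 2: A cycle is detected when we revisit agent 3
Step 3: The cycle is: 3 -> 2 -> 3
Step 4: Cycle length = 2

2


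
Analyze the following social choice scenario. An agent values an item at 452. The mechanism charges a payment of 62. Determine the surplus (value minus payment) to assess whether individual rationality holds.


Step 1: Surplus = value - payment = 452 - 62 = 390
Step 2: IR is satisfied (surplus >= 0)

390


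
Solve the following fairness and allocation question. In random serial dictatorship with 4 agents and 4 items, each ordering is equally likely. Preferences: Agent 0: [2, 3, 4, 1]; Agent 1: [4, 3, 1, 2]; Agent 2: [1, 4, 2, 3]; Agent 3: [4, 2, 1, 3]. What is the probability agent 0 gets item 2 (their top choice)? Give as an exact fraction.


Step 1: Agent 0 wants item 2
Step 2: There are 24 possible orderings of agents
Step 3: In 20 orderings, agent 0 gets item 2
Step 4: Probability = 20/24 = 5/6

5/6


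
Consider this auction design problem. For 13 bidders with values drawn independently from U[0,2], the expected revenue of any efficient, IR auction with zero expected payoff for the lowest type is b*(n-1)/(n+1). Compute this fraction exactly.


Step 1: By Revenue Equivalence, expected revenue = b*(n-1)/(n+1)
Step 2: Substituting n = 13, b = 2
Step 3: Revenue = 2*(13-1)/(13+1) = 2*12/14
Step 4: Revenue = 24/14 = 12/7

12/7


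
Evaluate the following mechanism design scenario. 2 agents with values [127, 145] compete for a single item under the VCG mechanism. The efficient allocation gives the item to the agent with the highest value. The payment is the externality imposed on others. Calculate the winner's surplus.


Step 1: The winner is the agent with the highest value: agent 1 with value 145
Step 2: Values of other agents: [127]
Step 3: VCG payment = max of others' values = 127
Step 4: Surplus = 145 - 127 = 18

18


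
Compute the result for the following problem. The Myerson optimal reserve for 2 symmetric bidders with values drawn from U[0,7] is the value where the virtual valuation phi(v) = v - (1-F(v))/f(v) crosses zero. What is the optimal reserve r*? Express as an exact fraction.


Step 1: For U[0,7], F(v) = v/7 and f(v) = 1/7
Step 2: phi(v) = v - (1 - v/7)/(1/7) = v - (7 - v) = 2v - 7
Step 3: Set phi(r*) = 0: 2r* - 7 = 0
Step 4: r* = 7/2 (the number of bidders n = 2 does not enter)

7/2


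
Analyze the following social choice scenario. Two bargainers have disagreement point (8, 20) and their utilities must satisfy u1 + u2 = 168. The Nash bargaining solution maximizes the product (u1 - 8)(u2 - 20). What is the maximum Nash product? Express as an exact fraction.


Step 1: The Nash solution splits surplus symmetrically above the disagreement point
Step 2: u1 = (total + d1 - d2)/2 = (168 + 8 - 20)/2 = 78
Step 3: u2 = (total - d1 + d2)/2 = (168 - 8 + 20)/2 = 90
Step 4: Nash product = (78 - 8) * (90 - 20)
Step 5: = 70 * 70 = 4900

4900


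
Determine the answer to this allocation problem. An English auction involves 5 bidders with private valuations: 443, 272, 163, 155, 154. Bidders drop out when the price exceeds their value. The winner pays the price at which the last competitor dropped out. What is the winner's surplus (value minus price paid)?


Step 1: Identify the highest value: 443
Step 2: Identify the second-highest value: 272
Step 3: The final price = second-highest value = 272
Step 4: Surplus = 443 - 272 = 171

171


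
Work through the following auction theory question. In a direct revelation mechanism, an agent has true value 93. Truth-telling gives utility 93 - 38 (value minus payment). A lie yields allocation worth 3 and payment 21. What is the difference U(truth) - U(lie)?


Step 1: U(truth) = value - payment = 93 - 38 = 55
Step 2: U(lie) = allocation - payment = 3 - 21 = -18
Step 3: IC gap = 55 - (-18) = 73

73


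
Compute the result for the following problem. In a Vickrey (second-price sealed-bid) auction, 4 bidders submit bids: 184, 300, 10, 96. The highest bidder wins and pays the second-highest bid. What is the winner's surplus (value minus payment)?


Step 1: Sort bids in descending order: 300, 184, 96, 10
Step 2: The winning bid is the highest: 300
Step 3: The payment equals the second-highest bid: 184
Step 4: Surplus = winner's bid - payment = 300 - 184 = 116

116


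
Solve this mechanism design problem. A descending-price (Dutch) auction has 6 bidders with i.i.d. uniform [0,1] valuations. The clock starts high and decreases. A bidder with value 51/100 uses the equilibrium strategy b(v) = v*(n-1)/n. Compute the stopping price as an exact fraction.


Step 1: Dutch auctions are strategically equivalent to first-price auctions
Step 2: The equilibrium bid is b(v) = v*(n-1)/n
Step 3: b = 51/100 * 5/6
Step 4: b = 17/40

17/40


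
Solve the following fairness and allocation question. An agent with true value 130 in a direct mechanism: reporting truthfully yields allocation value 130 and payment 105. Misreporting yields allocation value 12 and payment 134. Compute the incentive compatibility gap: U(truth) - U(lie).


Step 1: U(truth) = value - payment = 130 - 105 = 25
Step 2: U(lie) = allocation - payment = 12 - 134 = -122
Step 3: IC gap = 25 - (-122) = 147

147


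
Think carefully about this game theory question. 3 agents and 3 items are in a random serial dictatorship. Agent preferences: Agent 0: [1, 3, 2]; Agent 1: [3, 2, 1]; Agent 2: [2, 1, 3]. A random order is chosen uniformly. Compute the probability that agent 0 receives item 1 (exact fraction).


Step 1: Agent 0 wants item 1
Step 2: There are 6 possible orderings of agents
Step 3: In 6 orderings, agent 0 gets item 1
Step 4: Probability = 6/6 = 1

1


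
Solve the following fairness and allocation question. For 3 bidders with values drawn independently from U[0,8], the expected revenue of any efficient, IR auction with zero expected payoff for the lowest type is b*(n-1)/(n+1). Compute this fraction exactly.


Step 1: By Revenue Equivalence, expected revenue = b*(n-1)/(n+1)
Step 2: Substituting n = 3, b = 8
Step 3: Revenue = 8*(3-1)/(3+1) = 8*2/4
Step 4: Revenue = 16/4 = 4

4


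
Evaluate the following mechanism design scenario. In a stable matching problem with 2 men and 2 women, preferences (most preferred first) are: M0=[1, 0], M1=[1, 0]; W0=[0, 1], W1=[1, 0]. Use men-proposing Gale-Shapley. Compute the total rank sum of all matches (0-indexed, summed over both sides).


Step 1: Run Gale-Shapley (men propose, women hold best offer):
  M0 proposes to W1; she accepts
  M1 proposes to W1; she switches from M0
  M0 proposes to W0; she accepts
Step 2: Final matching: W0-M0, W1-M1
Step 3: 0-indexed ranks (man's rank of his match, then woman's): 1 + 0 + 0 + 0
Step 4: Total rank sum = 1

1


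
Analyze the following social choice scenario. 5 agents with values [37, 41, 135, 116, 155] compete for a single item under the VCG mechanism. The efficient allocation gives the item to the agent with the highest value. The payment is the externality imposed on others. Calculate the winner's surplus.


Step 1: The winner is the agent with the highest value: agent 4 with value 155
Step 2: Values of other agents: [37, 41, 135, 116]
Step 3: VCG payment = max of others' values = 135
Step 4: Surplus = 155 - 135 = 20

20


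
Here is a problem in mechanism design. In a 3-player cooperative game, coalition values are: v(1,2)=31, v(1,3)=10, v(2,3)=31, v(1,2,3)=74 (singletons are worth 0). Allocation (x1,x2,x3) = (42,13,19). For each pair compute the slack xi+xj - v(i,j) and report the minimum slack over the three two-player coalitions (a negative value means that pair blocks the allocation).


Step 1: Slack for coalition (1,2): x1+x2 - v12 = 55 - 31 = 24
Step 2: Slack for coalition (1,3): x1+x3 - v13 = 61 - 10 = 51
Step 3: Slack for coalition (2,3): x2+x3 - v23 = 32 - 31 = 1
Step 4: Minimum slack = min(24, 51, 1) = 1, attained by (2,3); no pair can gain by deviating, so the allocation is in the core

1


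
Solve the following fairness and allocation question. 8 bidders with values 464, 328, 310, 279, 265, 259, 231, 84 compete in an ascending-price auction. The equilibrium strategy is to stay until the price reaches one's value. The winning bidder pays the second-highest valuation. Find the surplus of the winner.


Step 1: Identify the highest value: 464
Step 2: Identify the second-highest value: 328
Step 3: The final price = second-highest value = 328
Step 4: Surplus = 464 - 328 = 136

136


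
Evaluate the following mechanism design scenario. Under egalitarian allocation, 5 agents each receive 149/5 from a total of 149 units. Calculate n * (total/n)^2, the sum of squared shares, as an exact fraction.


Step 1: Each agent's share = 149/5
Step 2: Square of each share = (149/5)^2 = 22201/25
Step 3: Sum of squares = 5 * 22201/25 = 22201/5

22201/5


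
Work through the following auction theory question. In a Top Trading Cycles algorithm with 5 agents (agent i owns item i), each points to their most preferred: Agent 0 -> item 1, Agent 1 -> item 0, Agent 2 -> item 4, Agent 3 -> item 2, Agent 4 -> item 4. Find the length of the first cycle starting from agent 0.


Step 1: Trace the pointer graph from agent 0: 0 -> 1 -> 0
Step 2: A cycle is detected when we revisit agent 0
Step 3: The cycle is: 0 -> 1 -> 0
Step 4: Cycle length = 2

2


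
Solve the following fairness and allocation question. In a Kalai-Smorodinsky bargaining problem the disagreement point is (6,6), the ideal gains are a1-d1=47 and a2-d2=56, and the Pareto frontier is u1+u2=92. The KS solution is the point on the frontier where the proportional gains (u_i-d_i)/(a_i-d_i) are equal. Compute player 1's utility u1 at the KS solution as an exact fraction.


Step 1: At the KS point, (u1-d1)/r1 = (u2-d2)/r2 = t and u1+u2 = 92
Step 2: u1 = d1 + r1*t and u2 = d2 + r2*t, so (d1 + r1*t) + (d2 + r2*t) = 92
Step 3: t = (92 - 6 - 6)/(47 + 56) = 80/103
Step 4: u1 = d1 + r1*t = 6 + 47 * 80/103 = 4378/103
Step 5: (Check: u2 = d2 + r2*t = 5098/103; u1+u2 = 4378/103 + 5098/103 = 92, on the frontier.)

4378/103


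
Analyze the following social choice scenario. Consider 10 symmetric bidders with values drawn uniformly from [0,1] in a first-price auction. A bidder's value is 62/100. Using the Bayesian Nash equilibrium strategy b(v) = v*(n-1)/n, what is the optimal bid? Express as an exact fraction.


Step 1: The symmetric BNE bidding function is b(v) = v * (n-1) / n
Step 2: Substitute v = 31/50 and n = 10
Step 3: b = 31/50 * 9/10
Step 4: b = 279/500

279/500


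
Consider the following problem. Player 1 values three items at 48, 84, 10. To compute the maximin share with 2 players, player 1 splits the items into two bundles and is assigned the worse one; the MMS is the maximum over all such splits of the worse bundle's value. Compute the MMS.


Step 1: Item values = 48, 84, 10
Step 2: Enumerate all 2-bundle partitions and take the smaller bundle:
  Partition 1: {48} vs {84,10} -> bundles 48, 94; min = 48
  Partition 2: {84} vs {48,10} -> bundles 84, 58; min = 58
  Partition 3: {10} vs {48,84} -> bundles 10, 132; min = 10
Step 3: MMS = max(48, 58, 10) = 58

58
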